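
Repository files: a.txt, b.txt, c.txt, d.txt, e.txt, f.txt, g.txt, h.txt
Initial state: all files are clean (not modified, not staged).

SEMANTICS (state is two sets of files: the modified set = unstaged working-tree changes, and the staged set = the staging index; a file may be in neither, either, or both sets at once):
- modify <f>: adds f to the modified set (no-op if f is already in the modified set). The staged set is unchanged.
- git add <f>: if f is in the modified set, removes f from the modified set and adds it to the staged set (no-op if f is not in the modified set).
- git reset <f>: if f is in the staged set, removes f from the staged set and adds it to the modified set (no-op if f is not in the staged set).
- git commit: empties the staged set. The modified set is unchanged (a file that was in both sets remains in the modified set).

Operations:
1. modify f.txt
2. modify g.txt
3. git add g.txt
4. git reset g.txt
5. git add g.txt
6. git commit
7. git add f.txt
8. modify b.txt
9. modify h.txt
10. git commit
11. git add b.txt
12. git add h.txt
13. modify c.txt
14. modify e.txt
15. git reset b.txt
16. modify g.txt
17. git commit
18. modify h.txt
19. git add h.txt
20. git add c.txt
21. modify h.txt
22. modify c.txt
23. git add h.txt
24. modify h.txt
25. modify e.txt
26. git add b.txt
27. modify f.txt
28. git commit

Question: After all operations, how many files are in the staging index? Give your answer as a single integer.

After op 1 (modify f.txt): modified={f.txt} staged={none}
After op 2 (modify g.txt): modified={f.txt, g.txt} staged={none}
After op 3 (git add g.txt): modified={f.txt} staged={g.txt}
After op 4 (git reset g.txt): modified={f.txt, g.txt} staged={none}
After op 5 (git add g.txt): modified={f.txt} staged={g.txt}
After op 6 (git commit): modified={f.txt} staged={none}
After op 7 (git add f.txt): modified={none} staged={f.txt}
After op 8 (modify b.txt): modified={b.txt} staged={f.txt}
After op 9 (modify h.txt): modified={b.txt, h.txt} staged={f.txt}
After op 10 (git commit): modified={b.txt, h.txt} staged={none}
After op 11 (git add b.txt): modified={h.txt} staged={b.txt}
After op 12 (git add h.txt): modified={none} staged={b.txt, h.txt}
After op 13 (modify c.txt): modified={c.txt} staged={b.txt, h.txt}
After op 14 (modify e.txt): modified={c.txt, e.txt} staged={b.txt, h.txt}
After op 15 (git reset b.txt): modified={b.txt, c.txt, e.txt} staged={h.txt}
After op 16 (modify g.txt): modified={b.txt, c.txt, e.txt, g.txt} staged={h.txt}
After op 17 (git commit): modified={b.txt, c.txt, e.txt, g.txt} staged={none}
After op 18 (modify h.txt): modified={b.txt, c.txt, e.txt, g.txt, h.txt} staged={none}
After op 19 (git add h.txt): modified={b.txt, c.txt, e.txt, g.txt} staged={h.txt}
After op 20 (git add c.txt): modified={b.txt, e.txt, g.txt} staged={c.txt, h.txt}
After op 21 (modify h.txt): modified={b.txt, e.txt, g.txt, h.txt} staged={c.txt, h.txt}
After op 22 (modify c.txt): modified={b.txt, c.txt, e.txt, g.txt, h.txt} staged={c.txt, h.txt}
After op 23 (git add h.txt): modified={b.txt, c.txt, e.txt, g.txt} staged={c.txt, h.txt}
After op 24 (modify h.txt): modified={b.txt, c.txt, e.txt, g.txt, h.txt} staged={c.txt, h.txt}
After op 25 (modify e.txt): modified={b.txt, c.txt, e.txt, g.txt, h.txt} staged={c.txt, h.txt}
After op 26 (git add b.txt): modified={c.txt, e.txt, g.txt, h.txt} staged={b.txt, c.txt, h.txt}
After op 27 (modify f.txt): modified={c.txt, e.txt, f.txt, g.txt, h.txt} staged={b.txt, c.txt, h.txt}
After op 28 (git commit): modified={c.txt, e.txt, f.txt, g.txt, h.txt} staged={none}
Final staged set: {none} -> count=0

Answer: 0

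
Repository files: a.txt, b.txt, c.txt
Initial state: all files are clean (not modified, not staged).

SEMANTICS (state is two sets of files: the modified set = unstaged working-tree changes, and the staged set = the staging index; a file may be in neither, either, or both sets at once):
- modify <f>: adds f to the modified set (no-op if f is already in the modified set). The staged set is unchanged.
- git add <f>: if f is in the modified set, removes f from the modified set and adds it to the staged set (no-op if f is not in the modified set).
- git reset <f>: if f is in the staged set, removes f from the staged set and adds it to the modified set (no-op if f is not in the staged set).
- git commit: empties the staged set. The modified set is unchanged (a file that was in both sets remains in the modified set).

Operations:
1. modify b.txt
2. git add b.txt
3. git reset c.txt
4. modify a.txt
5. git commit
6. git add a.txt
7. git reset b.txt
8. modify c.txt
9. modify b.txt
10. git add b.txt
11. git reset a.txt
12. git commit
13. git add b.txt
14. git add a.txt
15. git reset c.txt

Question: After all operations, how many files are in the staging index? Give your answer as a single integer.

Answer: 1

Derivation:
After op 1 (modify b.txt): modified={b.txt} staged={none}
After op 2 (git add b.txt): modified={none} staged={b.txt}
After op 3 (git reset c.txt): modified={none} staged={b.txt}
After op 4 (modify a.txt): modified={a.txt} staged={b.txt}
After op 5 (git commit): modified={a.txt} staged={none}
After op 6 (git add a.txt): modified={none} staged={a.txt}
After op 7 (git reset b.txt): modified={none} staged={a.txt}
After op 8 (modify c.txt): modified={c.txt} staged={a.txt}
After op 9 (modify b.txt): modified={b.txt, c.txt} staged={a.txt}
After op 10 (git add b.txt): modified={c.txt} staged={a.txt, b.txt}
After op 11 (git reset a.txt): modified={a.txt, c.txt} staged={b.txt}
After op 12 (git commit): modified={a.txt, c.txt} staged={none}
After op 13 (git add b.txt): modified={a.txt, c.txt} staged={none}
After op 14 (git add a.txt): modified={c.txt} staged={a.txt}
After op 15 (git reset c.txt): modified={c.txt} staged={a.txt}
Final staged set: {a.txt} -> count=1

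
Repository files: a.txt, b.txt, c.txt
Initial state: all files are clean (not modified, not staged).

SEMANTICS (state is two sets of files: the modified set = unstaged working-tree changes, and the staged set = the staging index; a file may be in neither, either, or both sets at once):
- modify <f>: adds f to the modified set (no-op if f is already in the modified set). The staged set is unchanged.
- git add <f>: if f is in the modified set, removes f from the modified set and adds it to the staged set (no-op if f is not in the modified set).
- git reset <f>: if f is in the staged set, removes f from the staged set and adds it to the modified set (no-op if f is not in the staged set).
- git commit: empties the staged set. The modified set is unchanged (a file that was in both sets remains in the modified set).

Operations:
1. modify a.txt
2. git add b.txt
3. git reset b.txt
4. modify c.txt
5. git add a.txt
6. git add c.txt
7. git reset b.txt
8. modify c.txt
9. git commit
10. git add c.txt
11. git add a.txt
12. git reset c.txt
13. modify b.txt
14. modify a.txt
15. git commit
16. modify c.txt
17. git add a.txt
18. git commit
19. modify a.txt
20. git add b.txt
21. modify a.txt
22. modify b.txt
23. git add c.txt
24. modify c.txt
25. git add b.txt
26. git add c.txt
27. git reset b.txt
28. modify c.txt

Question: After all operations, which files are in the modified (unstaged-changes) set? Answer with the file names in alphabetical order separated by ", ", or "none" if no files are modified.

After op 1 (modify a.txt): modified={a.txt} staged={none}
After op 2 (git add b.txt): modified={a.txt} staged={none}
After op 3 (git reset b.txt): modified={a.txt} staged={none}
After op 4 (modify c.txt): modified={a.txt, c.txt} staged={none}
After op 5 (git add a.txt): modified={c.txt} staged={a.txt}
After op 6 (git add c.txt): modified={none} staged={a.txt, c.txt}
After op 7 (git reset b.txt): modified={none} staged={a.txt, c.txt}
After op 8 (modify c.txt): modified={c.txt} staged={a.txt, c.txt}
After op 9 (git commit): modified={c.txt} staged={none}
After op 10 (git add c.txt): modified={none} staged={c.txt}
After op 11 (git add a.txt): modified={none} staged={c.txt}
After op 12 (git reset c.txt): modified={c.txt} staged={none}
After op 13 (modify b.txt): modified={b.txt, c.txt} staged={none}
After op 14 (modify a.txt): modified={a.txt, b.txt, c.txt} staged={none}
After op 15 (git commit): modified={a.txt, b.txt, c.txt} staged={none}
After op 16 (modify c.txt): modified={a.txt, b.txt, c.txt} staged={none}
After op 17 (git add a.txt): modified={b.txt, c.txt} staged={a.txt}
After op 18 (git commit): modified={b.txt, c.txt} staged={none}
After op 19 (modify a.txt): modified={a.txt, b.txt, c.txt} staged={none}
After op 20 (git add b.txt): modified={a.txt, c.txt} staged={b.txt}
After op 21 (modify a.txt): modified={a.txt, c.txt} staged={b.txt}
After op 22 (modify b.txt): modified={a.txt, b.txt, c.txt} staged={b.txt}
After op 23 (git add c.txt): modified={a.txt, b.txt} staged={b.txt, c.txt}
After op 24 (modify c.txt): modified={a.txt, b.txt, c.txt} staged={b.txt, c.txt}
After op 25 (git add b.txt): modified={a.txt, c.txt} staged={b.txt, c.txt}
After op 26 (git add c.txt): modified={a.txt} staged={b.txt, c.txt}
After op 27 (git reset b.txt): modified={a.txt, b.txt} staged={c.txt}
After op 28 (modify c.txt): modified={a.txt, b.txt, c.txt} staged={c.txt}

Answer: a.txt, b.txt, c.txt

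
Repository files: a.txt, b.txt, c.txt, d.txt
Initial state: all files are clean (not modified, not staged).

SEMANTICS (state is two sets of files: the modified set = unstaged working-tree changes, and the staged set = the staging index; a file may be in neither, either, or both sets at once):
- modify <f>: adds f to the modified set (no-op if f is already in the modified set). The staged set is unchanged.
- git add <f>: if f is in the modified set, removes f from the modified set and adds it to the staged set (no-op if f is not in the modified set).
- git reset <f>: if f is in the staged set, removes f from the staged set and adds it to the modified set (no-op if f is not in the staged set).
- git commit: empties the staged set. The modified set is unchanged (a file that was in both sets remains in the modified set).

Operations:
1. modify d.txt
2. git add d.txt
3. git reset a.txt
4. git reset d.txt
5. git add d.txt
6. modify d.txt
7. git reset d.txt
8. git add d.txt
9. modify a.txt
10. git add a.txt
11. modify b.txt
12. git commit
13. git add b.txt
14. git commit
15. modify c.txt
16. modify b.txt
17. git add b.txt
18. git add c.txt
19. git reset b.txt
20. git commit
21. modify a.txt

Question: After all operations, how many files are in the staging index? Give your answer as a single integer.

Answer: 0

Derivation:
After op 1 (modify d.txt): modified={d.txt} staged={none}
After op 2 (git add d.txt): modified={none} staged={d.txt}
After op 3 (git reset a.txt): modified={none} staged={d.txt}
After op 4 (git reset d.txt): modified={d.txt} staged={none}
After op 5 (git add d.txt): modified={none} staged={d.txt}
After op 6 (modify d.txt): modified={d.txt} staged={d.txt}
After op 7 (git reset d.txt): modified={d.txt} staged={none}
After op 8 (git add d.txt): modified={none} staged={d.txt}
After op 9 (modify a.txt): modified={a.txt} staged={d.txt}
After op 10 (git add a.txt): modified={none} staged={a.txt, d.txt}
After op 11 (modify b.txt): modified={b.txt} staged={a.txt, d.txt}
After op 12 (git commit): modified={b.txt} staged={none}
After op 13 (git add b.txt): modified={none} staged={b.txt}
After op 14 (git commit): modified={none} staged={none}
After op 15 (modify c.txt): modified={c.txt} staged={none}
After op 16 (modify b.txt): modified={b.txt, c.txt} staged={none}
After op 17 (git add b.txt): modified={c.txt} staged={b.txt}
After op 18 (git add c.txt): modified={none} staged={b.txt, c.txt}
After op 19 (git reset b.txt): modified={b.txt} staged={c.txt}
After op 20 (git commit): modified={b.txt} staged={none}
After op 21 (modify a.txt): modified={a.txt, b.txt} staged={none}
Final staged set: {none} -> count=0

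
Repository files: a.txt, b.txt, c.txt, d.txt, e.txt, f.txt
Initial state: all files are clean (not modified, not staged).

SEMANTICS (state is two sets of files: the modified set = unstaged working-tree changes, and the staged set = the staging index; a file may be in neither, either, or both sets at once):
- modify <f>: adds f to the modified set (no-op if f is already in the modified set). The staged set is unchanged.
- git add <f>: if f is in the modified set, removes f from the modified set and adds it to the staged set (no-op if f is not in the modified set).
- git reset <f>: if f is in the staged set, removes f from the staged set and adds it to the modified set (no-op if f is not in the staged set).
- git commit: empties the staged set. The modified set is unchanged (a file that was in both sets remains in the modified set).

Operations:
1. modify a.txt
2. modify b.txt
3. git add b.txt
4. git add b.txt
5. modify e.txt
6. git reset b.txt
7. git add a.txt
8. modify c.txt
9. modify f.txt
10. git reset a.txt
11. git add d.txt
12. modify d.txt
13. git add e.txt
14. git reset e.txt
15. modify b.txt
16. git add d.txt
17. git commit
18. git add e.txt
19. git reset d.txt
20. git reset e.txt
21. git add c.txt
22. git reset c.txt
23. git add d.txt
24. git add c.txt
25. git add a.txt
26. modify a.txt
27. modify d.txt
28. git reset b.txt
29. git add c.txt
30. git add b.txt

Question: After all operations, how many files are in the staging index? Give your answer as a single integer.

After op 1 (modify a.txt): modified={a.txt} staged={none}
After op 2 (modify b.txt): modified={a.txt, b.txt} staged={none}
After op 3 (git add b.txt): modified={a.txt} staged={b.txt}
After op 4 (git add b.txt): modified={a.txt} staged={b.txt}
After op 5 (modify e.txt): modified={a.txt, e.txt} staged={b.txt}
After op 6 (git reset b.txt): modified={a.txt, b.txt, e.txt} staged={none}
After op 7 (git add a.txt): modified={b.txt, e.txt} staged={a.txt}
After op 8 (modify c.txt): modified={b.txt, c.txt, e.txt} staged={a.txt}
After op 9 (modify f.txt): modified={b.txt, c.txt, e.txt, f.txt} staged={a.txt}
After op 10 (git reset a.txt): modified={a.txt, b.txt, c.txt, e.txt, f.txt} staged={none}
After op 11 (git add d.txt): modified={a.txt, b.txt, c.txt, e.txt, f.txt} staged={none}
After op 12 (modify d.txt): modified={a.txt, b.txt, c.txt, d.txt, e.txt, f.txt} staged={none}
After op 13 (git add e.txt): modified={a.txt, b.txt, c.txt, d.txt, f.txt} staged={e.txt}
After op 14 (git reset e.txt): modified={a.txt, b.txt, c.txt, d.txt, e.txt, f.txt} staged={none}
After op 15 (modify b.txt): modified={a.txt, b.txt, c.txt, d.txt, e.txt, f.txt} staged={none}
After op 16 (git add d.txt): modified={a.txt, b.txt, c.txt, e.txt, f.txt} staged={d.txt}
After op 17 (git commit): modified={a.txt, b.txt, c.txt, e.txt, f.txt} staged={none}
After op 18 (git add e.txt): modified={a.txt, b.txt, c.txt, f.txt} staged={e.txt}
After op 19 (git reset d.txt): modified={a.txt, b.txt, c.txt, f.txt} staged={e.txt}
After op 20 (git reset e.txt): modified={a.txt, b.txt, c.txt, e.txt, f.txt} staged={none}
After op 21 (git add c.txt): modified={a.txt, b.txt, e.txt, f.txt} staged={c.txt}
After op 22 (git reset c.txt): modified={a.txt, b.txt, c.txt, e.txt, f.txt} staged={none}
After op 23 (git add d.txt): modified={a.txt, b.txt, c.txt, e.txt, f.txt} staged={none}
After op 24 (git add c.txt): modified={a.txt, b.txt, e.txt, f.txt} staged={c.txt}
After op 25 (git add a.txt): modified={b.txt, e.txt, f.txt} staged={a.txt, c.txt}
After op 26 (modify a.txt): modified={a.txt, b.txt, e.txt, f.txt} staged={a.txt, c.txt}
After op 27 (modify d.txt): modified={a.txt, b.txt, d.txt, e.txt, f.txt} staged={a.txt, c.txt}
After op 28 (git reset b.txt): modified={a.txt, b.txt, d.txt, e.txt, f.txt} staged={a.txt, c.txt}
After op 29 (git add c.txt): modified={a.txt, b.txt, d.txt, e.txt, f.txt} staged={a.txt, c.txt}
After op 30 (git add b.txt): modified={a.txt, d.txt, e.txt, f.txt} staged={a.txt, b.txt, c.txt}
Final staged set: {a.txt, b.txt, c.txt} -> count=3

Answer: 3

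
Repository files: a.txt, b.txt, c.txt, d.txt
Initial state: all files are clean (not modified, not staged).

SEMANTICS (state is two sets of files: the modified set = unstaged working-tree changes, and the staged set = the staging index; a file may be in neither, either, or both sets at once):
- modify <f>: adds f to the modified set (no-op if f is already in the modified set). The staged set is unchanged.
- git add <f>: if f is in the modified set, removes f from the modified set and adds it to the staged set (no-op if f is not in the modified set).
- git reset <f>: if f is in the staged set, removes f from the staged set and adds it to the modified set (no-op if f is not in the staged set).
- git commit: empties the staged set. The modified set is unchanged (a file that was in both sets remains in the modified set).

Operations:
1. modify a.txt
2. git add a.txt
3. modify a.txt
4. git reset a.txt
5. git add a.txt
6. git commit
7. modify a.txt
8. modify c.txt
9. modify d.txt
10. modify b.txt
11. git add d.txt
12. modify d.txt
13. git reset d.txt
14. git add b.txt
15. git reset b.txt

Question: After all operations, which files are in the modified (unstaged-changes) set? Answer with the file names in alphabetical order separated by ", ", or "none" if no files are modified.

After op 1 (modify a.txt): modified={a.txt} staged={none}
After op 2 (git add a.txt): modified={none} staged={a.txt}
After op 3 (modify a.txt): modified={a.txt} staged={a.txt}
After op 4 (git reset a.txt): modified={a.txt} staged={none}
After op 5 (git add a.txt): modified={none} staged={a.txt}
After op 6 (git commit): modified={none} staged={none}
After op 7 (modify a.txt): modified={a.txt} staged={none}
After op 8 (modify c.txt): modified={a.txt, c.txt} staged={none}
After op 9 (modify d.txt): modified={a.txt, c.txt, d.txt} staged={none}
After op 10 (modify b.txt): modified={a.txt, b.txt, c.txt, d.txt} staged={none}
After op 11 (git add d.txt): modified={a.txt, b.txt, c.txt} staged={d.txt}
After op 12 (modify d.txt): modified={a.txt, b.txt, c.txt, d.txt} staged={d.txt}
After op 13 (git reset d.txt): modified={a.txt, b.txt, c.txt, d.txt} staged={none}
After op 14 (git add b.txt): modified={a.txt, c.txt, d.txt} staged={b.txt}
After op 15 (git reset b.txt): modified={a.txt, b.txt, c.txt, d.txt} staged={none}

Answer: a.txt, b.txt, c.txt, d.txt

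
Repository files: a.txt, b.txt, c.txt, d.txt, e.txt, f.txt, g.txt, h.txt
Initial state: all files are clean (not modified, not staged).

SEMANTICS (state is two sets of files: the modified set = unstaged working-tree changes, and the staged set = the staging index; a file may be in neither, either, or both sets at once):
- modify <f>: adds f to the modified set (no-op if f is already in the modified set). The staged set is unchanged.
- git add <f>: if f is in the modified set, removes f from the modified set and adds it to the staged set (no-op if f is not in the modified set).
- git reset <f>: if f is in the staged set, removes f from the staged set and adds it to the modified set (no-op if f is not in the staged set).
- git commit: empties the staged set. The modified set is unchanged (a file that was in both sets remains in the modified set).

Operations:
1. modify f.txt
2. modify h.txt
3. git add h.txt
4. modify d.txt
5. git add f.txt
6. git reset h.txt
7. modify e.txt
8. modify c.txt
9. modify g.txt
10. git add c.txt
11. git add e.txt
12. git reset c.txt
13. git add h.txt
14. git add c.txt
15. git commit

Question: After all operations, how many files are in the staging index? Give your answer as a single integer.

Answer: 0

Derivation:
After op 1 (modify f.txt): modified={f.txt} staged={none}
After op 2 (modify h.txt): modified={f.txt, h.txt} staged={none}
After op 3 (git add h.txt): modified={f.txt} staged={h.txt}
After op 4 (modify d.txt): modified={d.txt, f.txt} staged={h.txt}
After op 5 (git add f.txt): modified={d.txt} staged={f.txt, h.txt}
After op 6 (git reset h.txt): modified={d.txt, h.txt} staged={f.txt}
After op 7 (modify e.txt): modified={d.txt, e.txt, h.txt} staged={f.txt}
After op 8 (modify c.txt): modified={c.txt, d.txt, e.txt, h.txt} staged={f.txt}
After op 9 (modify g.txt): modified={c.txt, d.txt, e.txt, g.txt, h.txt} staged={f.txt}
After op 10 (git add c.txt): modified={d.txt, e.txt, g.txt, h.txt} staged={c.txt, f.txt}
After op 11 (git add e.txt): modified={d.txt, g.txt, h.txt} staged={c.txt, e.txt, f.txt}
After op 12 (git reset c.txt): modified={c.txt, d.txt, g.txt, h.txt} staged={e.txt, f.txt}
After op 13 (git add h.txt): modified={c.txt, d.txt, g.txt} staged={e.txt, f.txt, h.txt}
After op 14 (git add c.txt): modified={d.txt, g.txt} staged={c.txt, e.txt, f.txt, h.txt}
After op 15 (git commit): modified={d.txt, g.txt} staged={none}
Final staged set: {none} -> count=0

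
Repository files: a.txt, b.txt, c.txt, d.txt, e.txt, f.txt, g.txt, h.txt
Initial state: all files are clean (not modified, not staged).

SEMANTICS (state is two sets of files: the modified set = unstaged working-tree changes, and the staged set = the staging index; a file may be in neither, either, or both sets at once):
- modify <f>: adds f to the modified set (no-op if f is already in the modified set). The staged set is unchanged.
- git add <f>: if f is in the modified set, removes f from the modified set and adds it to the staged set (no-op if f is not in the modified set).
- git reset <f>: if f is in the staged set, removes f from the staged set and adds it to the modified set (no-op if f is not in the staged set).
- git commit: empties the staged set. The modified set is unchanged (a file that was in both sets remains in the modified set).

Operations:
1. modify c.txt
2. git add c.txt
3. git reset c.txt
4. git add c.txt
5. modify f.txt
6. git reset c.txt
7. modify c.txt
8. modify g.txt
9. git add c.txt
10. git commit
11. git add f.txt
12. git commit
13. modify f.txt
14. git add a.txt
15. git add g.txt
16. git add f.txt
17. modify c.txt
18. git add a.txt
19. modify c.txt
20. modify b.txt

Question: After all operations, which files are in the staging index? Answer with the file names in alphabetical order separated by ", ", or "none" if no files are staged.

Answer: f.txt, g.txt

Derivation:
After op 1 (modify c.txt): modified={c.txt} staged={none}
After op 2 (git add c.txt): modified={none} staged={c.txt}
After op 3 (git reset c.txt): modified={c.txt} staged={none}
After op 4 (git add c.txt): modified={none} staged={c.txt}
After op 5 (modify f.txt): modified={f.txt} staged={c.txt}
After op 6 (git reset c.txt): modified={c.txt, f.txt} staged={none}
After op 7 (modify c.txt): modified={c.txt, f.txt} staged={none}
After op 8 (modify g.txt): modified={c.txt, f.txt, g.txt} staged={none}
After op 9 (git add c.txt): modified={f.txt, g.txt} staged={c.txt}
After op 10 (git commit): modified={f.txt, g.txt} staged={none}
After op 11 (git add f.txt): modified={g.txt} staged={f.txt}
After op 12 (git commit): modified={g.txt} staged={none}
After op 13 (modify f.txt): modified={f.txt, g.txt} staged={none}
After op 14 (git add a.txt): modified={f.txt, g.txt} staged={none}
After op 15 (git add g.txt): modified={f.txt} staged={g.txt}
After op 16 (git add f.txt): modified={none} staged={f.txt, g.txt}
After op 17 (modify c.txt): modified={c.txt} staged={f.txt, g.txt}
After op 18 (git add a.txt): modified={c.txt} staged={f.txt, g.txt}
After op 19 (modify c.txt): modified={c.txt} staged={f.txt, g.txt}
After op 20 (modify b.txt): modified={b.txt, c.txt} staged={f.txt, g.txt}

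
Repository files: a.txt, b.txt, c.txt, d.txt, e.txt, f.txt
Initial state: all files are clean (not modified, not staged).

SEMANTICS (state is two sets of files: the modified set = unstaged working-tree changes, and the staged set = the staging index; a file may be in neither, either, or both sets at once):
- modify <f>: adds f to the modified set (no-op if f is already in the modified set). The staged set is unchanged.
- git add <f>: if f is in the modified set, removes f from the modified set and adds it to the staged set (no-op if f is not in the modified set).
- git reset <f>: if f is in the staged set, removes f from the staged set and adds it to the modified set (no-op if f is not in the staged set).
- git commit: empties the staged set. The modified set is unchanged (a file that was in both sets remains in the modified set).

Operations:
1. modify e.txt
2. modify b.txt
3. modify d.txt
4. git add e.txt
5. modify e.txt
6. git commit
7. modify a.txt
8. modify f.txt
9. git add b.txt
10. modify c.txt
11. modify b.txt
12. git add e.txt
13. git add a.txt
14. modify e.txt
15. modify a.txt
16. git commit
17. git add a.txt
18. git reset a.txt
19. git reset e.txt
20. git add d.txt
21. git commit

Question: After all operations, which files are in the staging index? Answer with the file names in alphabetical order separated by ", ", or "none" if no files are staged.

Answer: none

Derivation:
After op 1 (modify e.txt): modified={e.txt} staged={none}
After op 2 (modify b.txt): modified={b.txt, e.txt} staged={none}
After op 3 (modify d.txt): modified={b.txt, d.txt, e.txt} staged={none}
After op 4 (git add e.txt): modified={b.txt, d.txt} staged={e.txt}
After op 5 (modify e.txt): modified={b.txt, d.txt, e.txt} staged={e.txt}
After op 6 (git commit): modified={b.txt, d.txt, e.txt} staged={none}
After op 7 (modify a.txt): modified={a.txt, b.txt, d.txt, e.txt} staged={none}
After op 8 (modify f.txt): modified={a.txt, b.txt, d.txt, e.txt, f.txt} staged={none}
After op 9 (git add b.txt): modified={a.txt, d.txt, e.txt, f.txt} staged={b.txt}
After op 10 (modify c.txt): modified={a.txt, c.txt, d.txt, e.txt, f.txt} staged={b.txt}
After op 11 (modify b.txt): modified={a.txt, b.txt, c.txt, d.txt, e.txt, f.txt} staged={b.txt}
After op 12 (git add e.txt): modified={a.txt, b.txt, c.txt, d.txt, f.txt} staged={b.txt, e.txt}
After op 13 (git add a.txt): modified={b.txt, c.txt, d.txt, f.txt} staged={a.txt, b.txt, e.txt}
After op 14 (modify e.txt): modified={b.txt, c.txt, d.txt, e.txt, f.txt} staged={a.txt, b.txt, e.txt}
After op 15 (modify a.txt): modified={a.txt, b.txt, c.txt, d.txt, e.txt, f.txt} staged={a.txt, b.txt, e.txt}
After op 16 (git commit): modified={a.txt, b.txt, c.txt, d.txt, e.txt, f.txt} staged={none}
After op 17 (git add a.txt): modified={b.txt, c.txt, d.txt, e.txt, f.txt} staged={a.txt}
After op 18 (git reset a.txt): modified={a.txt, b.txt, c.txt, d.txt, e.txt, f.txt} staged={none}
After op 19 (git reset e.txt): modified={a.txt, b.txt, c.txt, d.txt, e.txt, f.txt} staged={none}
After op 20 (git add d.txt): modified={a.txt, b.txt, c.txt, e.txt, f.txt} staged={d.txt}
After op 21 (git commit): modified={a.txt, b.txt, c.txt, e.txt, f.txt} staged={none}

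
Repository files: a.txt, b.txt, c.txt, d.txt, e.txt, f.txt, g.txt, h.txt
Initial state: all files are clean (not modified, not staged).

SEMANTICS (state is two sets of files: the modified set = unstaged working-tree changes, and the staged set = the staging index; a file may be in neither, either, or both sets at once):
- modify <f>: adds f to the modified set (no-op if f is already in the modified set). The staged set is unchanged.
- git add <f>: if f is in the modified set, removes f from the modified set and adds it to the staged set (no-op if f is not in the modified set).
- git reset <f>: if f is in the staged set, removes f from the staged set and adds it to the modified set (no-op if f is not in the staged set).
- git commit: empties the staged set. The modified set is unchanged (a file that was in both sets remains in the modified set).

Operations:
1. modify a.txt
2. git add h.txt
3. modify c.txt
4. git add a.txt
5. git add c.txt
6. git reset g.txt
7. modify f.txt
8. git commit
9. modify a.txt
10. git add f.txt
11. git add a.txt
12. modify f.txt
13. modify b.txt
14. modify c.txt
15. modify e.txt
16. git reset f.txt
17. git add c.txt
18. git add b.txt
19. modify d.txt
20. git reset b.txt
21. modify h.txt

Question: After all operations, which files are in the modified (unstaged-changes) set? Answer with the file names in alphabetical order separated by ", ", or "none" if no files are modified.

After op 1 (modify a.txt): modified={a.txt} staged={none}
After op 2 (git add h.txt): modified={a.txt} staged={none}
After op 3 (modify c.txt): modified={a.txt, c.txt} staged={none}
After op 4 (git add a.txt): modified={c.txt} staged={a.txt}
After op 5 (git add c.txt): modified={none} staged={a.txt, c.txt}
After op 6 (git reset g.txt): modified={none} staged={a.txt, c.txt}
After op 7 (modify f.txt): modified={f.txt} staged={a.txt, c.txt}
After op 8 (git commit): modified={f.txt} staged={none}
After op 9 (modify a.txt): modified={a.txt, f.txt} staged={none}
After op 10 (git add f.txt): modified={a.txt} staged={f.txt}
After op 11 (git add a.txt): modified={none} staged={a.txt, f.txt}
After op 12 (modify f.txt): modified={f.txt} staged={a.txt, f.txt}
After op 13 (modify b.txt): modified={b.txt, f.txt} staged={a.txt, f.txt}
After op 14 (modify c.txt): modified={b.txt, c.txt, f.txt} staged={a.txt, f.txt}
After op 15 (modify e.txt): modified={b.txt, c.txt, e.txt, f.txt} staged={a.txt, f.txt}
After op 16 (git reset f.txt): modified={b.txt, c.txt, e.txt, f.txt} staged={a.txt}
After op 17 (git add c.txt): modified={b.txt, e.txt, f.txt} staged={a.txt, c.txt}
After op 18 (git add b.txt): modified={e.txt, f.txt} staged={a.txt, b.txt, c.txt}
After op 19 (modify d.txt): modified={d.txt, e.txt, f.txt} staged={a.txt, b.txt, c.txt}
After op 20 (git reset b.txt): modified={b.txt, d.txt, e.txt, f.txt} staged={a.txt, c.txt}
After op 21 (modify h.txt): modified={b.txt, d.txt, e.txt, f.txt, h.txt} staged={a.txt, c.txt}

Answer: b.txt, d.txt, e.txt, f.txt, h.txt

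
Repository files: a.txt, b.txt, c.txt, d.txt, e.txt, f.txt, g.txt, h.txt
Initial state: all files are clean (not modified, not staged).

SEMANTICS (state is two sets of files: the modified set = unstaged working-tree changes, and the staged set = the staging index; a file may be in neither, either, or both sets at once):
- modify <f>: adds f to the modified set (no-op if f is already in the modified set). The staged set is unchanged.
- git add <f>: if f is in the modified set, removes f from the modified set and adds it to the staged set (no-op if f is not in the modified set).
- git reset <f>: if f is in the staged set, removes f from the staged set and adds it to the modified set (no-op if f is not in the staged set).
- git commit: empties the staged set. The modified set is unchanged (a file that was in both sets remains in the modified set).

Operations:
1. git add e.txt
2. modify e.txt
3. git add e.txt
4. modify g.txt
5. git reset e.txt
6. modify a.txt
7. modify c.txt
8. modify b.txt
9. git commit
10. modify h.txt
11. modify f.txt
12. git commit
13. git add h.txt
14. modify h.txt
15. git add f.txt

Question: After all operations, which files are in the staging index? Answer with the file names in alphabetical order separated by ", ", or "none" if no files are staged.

Answer: f.txt, h.txt

Derivation:
After op 1 (git add e.txt): modified={none} staged={none}
After op 2 (modify e.txt): modified={e.txt} staged={none}
After op 3 (git add e.txt): modified={none} staged={e.txt}
After op 4 (modify g.txt): modified={g.txt} staged={e.txt}
After op 5 (git reset e.txt): modified={e.txt, g.txt} staged={none}
After op 6 (modify a.txt): modified={a.txt, e.txt, g.txt} staged={none}
After op 7 (modify c.txt): modified={a.txt, c.txt, e.txt, g.txt} staged={none}
After op 8 (modify b.txt): modified={a.txt, b.txt, c.txt, e.txt, g.txt} staged={none}
After op 9 (git commit): modified={a.txt, b.txt, c.txt, e.txt, g.txt} staged={none}
After op 10 (modify h.txt): modified={a.txt, b.txt, c.txt, e.txt, g.txt, h.txt} staged={none}
After op 11 (modify f.txt): modified={a.txt, b.txt, c.txt, e.txt, f.txt, g.txt, h.txt} staged={none}
After op 12 (git commit): modified={a.txt, b.txt, c.txt, e.txt, f.txt, g.txt, h.txt} staged={none}
After op 13 (git add h.txt): modified={a.txt, b.txt, c.txt, e.txt, f.txt, g.txt} staged={h.txt}
After op 14 (modify h.txt): modified={a.txt, b.txt, c.txt, e.txt, f.txt, g.txt, h.txt} staged={h.txt}
After op 15 (git add f.txt): modified={a.txt, b.txt, c.txt, e.txt, g.txt, h.txt} staged={f.txt, h.txt}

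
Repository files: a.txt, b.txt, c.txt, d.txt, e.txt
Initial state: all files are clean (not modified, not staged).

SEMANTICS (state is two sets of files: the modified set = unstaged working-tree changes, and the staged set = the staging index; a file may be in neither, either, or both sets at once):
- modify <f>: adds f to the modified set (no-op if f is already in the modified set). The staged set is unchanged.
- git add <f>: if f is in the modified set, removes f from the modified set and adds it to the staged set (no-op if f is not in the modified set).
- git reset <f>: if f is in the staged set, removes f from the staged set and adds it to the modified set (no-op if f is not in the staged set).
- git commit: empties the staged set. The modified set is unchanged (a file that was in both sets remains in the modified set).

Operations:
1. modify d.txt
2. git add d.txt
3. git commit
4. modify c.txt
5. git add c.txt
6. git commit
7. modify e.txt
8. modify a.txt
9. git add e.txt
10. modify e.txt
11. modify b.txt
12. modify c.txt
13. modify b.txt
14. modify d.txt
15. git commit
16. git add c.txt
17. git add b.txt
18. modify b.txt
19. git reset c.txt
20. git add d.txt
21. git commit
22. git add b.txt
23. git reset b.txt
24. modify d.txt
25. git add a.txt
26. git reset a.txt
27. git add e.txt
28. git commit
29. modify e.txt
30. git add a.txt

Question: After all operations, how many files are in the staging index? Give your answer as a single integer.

Answer: 1

Derivation:
After op 1 (modify d.txt): modified={d.txt} staged={none}
After op 2 (git add d.txt): modified={none} staged={d.txt}
After op 3 (git commit): modified={none} staged={none}
After op 4 (modify c.txt): modified={c.txt} staged={none}
After op 5 (git add c.txt): modified={none} staged={c.txt}
After op 6 (git commit): modified={none} staged={none}
After op 7 (modify e.txt): modified={e.txt} staged={none}
After op 8 (modify a.txt): modified={a.txt, e.txt} staged={none}
After op 9 (git add e.txt): modified={a.txt} staged={e.txt}
After op 10 (modify e.txt): modified={a.txt, e.txt} staged={e.txt}
After op 11 (modify b.txt): modified={a.txt, b.txt, e.txt} staged={e.txt}
After op 12 (modify c.txt): modified={a.txt, b.txt, c.txt, e.txt} staged={e.txt}
After op 13 (modify b.txt): modified={a.txt, b.txt, c.txt, e.txt} staged={e.txt}
After op 14 (modify d.txt): modified={a.txt, b.txt, c.txt, d.txt, e.txt} staged={e.txt}
After op 15 (git commit): modified={a.txt, b.txt, c.txt, d.txt, e.txt} staged={none}
After op 16 (git add c.txt): modified={a.txt, b.txt, d.txt, e.txt} staged={c.txt}
After op 17 (git add b.txt): modified={a.txt, d.txt, e.txt} staged={b.txt, c.txt}
After op 18 (modify b.txt): modified={a.txt, b.txt, d.txt, e.txt} staged={b.txt, c.txt}
After op 19 (git reset c.txt): modified={a.txt, b.txt, c.txt, d.txt, e.txt} staged={b.txt}
After op 20 (git add d.txt): modified={a.txt, b.txt, c.txt, e.txt} staged={b.txt, d.txt}
After op 21 (git commit): modified={a.txt, b.txt, c.txt, e.txt} staged={none}
After op 22 (git add b.txt): modified={a.txt, c.txt, e.txt} staged={b.txt}
After op 23 (git reset b.txt): modified={a.txt, b.txt, c.txt, e.txt} staged={none}
After op 24 (modify d.txt): modified={a.txt, b.txt, c.txt, d.txt, e.txt} staged={none}
After op 25 (git add a.txt): modified={b.txt, c.txt, d.txt, e.txt} staged={a.txt}
After op 26 (git reset a.txt): modified={a.txt, b.txt, c.txt, d.txt, e.txt} staged={none}
After op 27 (git add e.txt): modified={a.txt, b.txt, c.txt, d.txt} staged={e.txt}
After op 28 (git commit): modified={a.txt, b.txt, c.txt, d.txt} staged={none}
After op 29 (modify e.txt): modified={a.txt, b.txt, c.txt, d.txt, e.txt} staged={none}
After op 30 (git add a.txt): modified={b.txt, c.txt, d.txt, e.txt} staged={a.txt}
Final staged set: {a.txt} -> count=1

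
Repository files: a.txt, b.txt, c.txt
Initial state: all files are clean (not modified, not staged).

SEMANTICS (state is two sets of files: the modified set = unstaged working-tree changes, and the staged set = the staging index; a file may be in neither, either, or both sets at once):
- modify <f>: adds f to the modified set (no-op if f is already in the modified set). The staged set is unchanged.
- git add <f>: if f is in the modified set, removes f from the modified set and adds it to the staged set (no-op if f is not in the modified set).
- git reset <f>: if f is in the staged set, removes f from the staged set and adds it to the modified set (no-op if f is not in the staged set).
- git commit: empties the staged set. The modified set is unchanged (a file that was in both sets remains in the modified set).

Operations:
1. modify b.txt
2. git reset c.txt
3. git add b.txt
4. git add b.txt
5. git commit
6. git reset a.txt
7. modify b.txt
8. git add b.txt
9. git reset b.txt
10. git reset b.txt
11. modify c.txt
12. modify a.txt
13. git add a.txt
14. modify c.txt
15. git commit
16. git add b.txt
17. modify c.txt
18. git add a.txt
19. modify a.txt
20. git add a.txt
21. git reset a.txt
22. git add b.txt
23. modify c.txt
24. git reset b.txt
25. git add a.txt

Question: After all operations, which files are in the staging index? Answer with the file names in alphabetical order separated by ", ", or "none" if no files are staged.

After op 1 (modify b.txt): modified={b.txt} staged={none}
After op 2 (git reset c.txt): modified={b.txt} staged={none}
After op 3 (git add b.txt): modified={none} staged={b.txt}
After op 4 (git add b.txt): modified={none} staged={b.txt}
After op 5 (git commit): modified={none} staged={none}
After op 6 (git reset a.txt): modified={none} staged={none}
After op 7 (modify b.txt): modified={b.txt} staged={none}
After op 8 (git add b.txt): modified={none} staged={b.txt}
After op 9 (git reset b.txt): modified={b.txt} staged={none}
After op 10 (git reset b.txt): modified={b.txt} staged={none}
After op 11 (modify c.txt): modified={b.txt, c.txt} staged={none}
After op 12 (modify a.txt): modified={a.txt, b.txt, c.txt} staged={none}
After op 13 (git add a.txt): modified={b.txt, c.txt} staged={a.txt}
After op 14 (modify c.txt): modified={b.txt, c.txt} staged={a.txt}
After op 15 (git commit): modified={b.txt, c.txt} staged={none}
After op 16 (git add b.txt): modified={c.txt} staged={b.txt}
After op 17 (modify c.txt): modified={c.txt} staged={b.txt}
After op 18 (git add a.txt): modified={c.txt} staged={b.txt}
After op 19 (modify a.txt): modified={a.txt, c.txt} staged={b.txt}
After op 20 (git add a.txt): modified={c.txt} staged={a.txt, b.txt}
After op 21 (git reset a.txt): modified={a.txt, c.txt} staged={b.txt}
After op 22 (git add b.txt): modified={a.txt, c.txt} staged={b.txt}
After op 23 (modify c.txt): modified={a.txt, c.txt} staged={b.txt}
After op 24 (git reset b.txt): modified={a.txt, b.txt, c.txt} staged={none}
After op 25 (git add a.txt): modified={b.txt, c.txt} staged={a.txt}

Answer: a.txt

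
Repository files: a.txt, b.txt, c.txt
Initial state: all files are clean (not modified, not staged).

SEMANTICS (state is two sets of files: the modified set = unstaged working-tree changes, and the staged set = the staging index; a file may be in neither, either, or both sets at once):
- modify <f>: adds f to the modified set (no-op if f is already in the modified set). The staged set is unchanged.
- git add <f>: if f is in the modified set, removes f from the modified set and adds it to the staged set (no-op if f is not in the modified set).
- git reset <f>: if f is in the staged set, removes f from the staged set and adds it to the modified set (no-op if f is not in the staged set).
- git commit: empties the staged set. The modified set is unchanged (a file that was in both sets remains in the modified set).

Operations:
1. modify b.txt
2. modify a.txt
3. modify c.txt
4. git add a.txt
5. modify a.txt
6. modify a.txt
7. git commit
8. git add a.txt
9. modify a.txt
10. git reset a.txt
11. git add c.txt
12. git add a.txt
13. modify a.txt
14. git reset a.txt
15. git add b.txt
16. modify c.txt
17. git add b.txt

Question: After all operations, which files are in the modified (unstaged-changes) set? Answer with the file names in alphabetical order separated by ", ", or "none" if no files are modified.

After op 1 (modify b.txt): modified={b.txt} staged={none}
After op 2 (modify a.txt): modified={a.txt, b.txt} staged={none}
After op 3 (modify c.txt): modified={a.txt, b.txt, c.txt} staged={none}
After op 4 (git add a.txt): modified={b.txt, c.txt} staged={a.txt}
After op 5 (modify a.txt): modified={a.txt, b.txt, c.txt} staged={a.txt}
After op 6 (modify a.txt): modified={a.txt, b.txt, c.txt} staged={a.txt}
After op 7 (git commit): modified={a.txt, b.txt, c.txt} staged={none}
After op 8 (git add a.txt): modified={b.txt, c.txt} staged={a.txt}
After op 9 (modify a.txt): modified={a.txt, b.txt, c.txt} staged={a.txt}
After op 10 (git reset a.txt): modified={a.txt, b.txt, c.txt} staged={none}
After op 11 (git add c.txt): modified={a.txt, b.txt} staged={c.txt}
After op 12 (git add a.txt): modified={b.txt} staged={a.txt, c.txt}
After op 13 (modify a.txt): modified={a.txt, b.txt} staged={a.txt, c.txt}
After op 14 (git reset a.txt): modified={a.txt, b.txt} staged={c.txt}
After op 15 (git add b.txt): modified={a.txt} staged={b.txt, c.txt}
After op 16 (modify c.txt): modified={a.txt, c.txt} staged={b.txt, c.txt}
After op 17 (git add b.txt): modified={a.txt, c.txt} staged={b.txt, c.txt}

Answer: a.txt, c.txt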